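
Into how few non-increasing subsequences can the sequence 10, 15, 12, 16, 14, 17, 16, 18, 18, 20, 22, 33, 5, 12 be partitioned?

8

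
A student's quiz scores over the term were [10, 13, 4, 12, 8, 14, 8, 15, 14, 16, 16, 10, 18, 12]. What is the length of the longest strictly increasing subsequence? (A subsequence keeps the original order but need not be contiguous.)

Let dp[i] be the length of the longest such subsequence ending at index i:
i:      1  2  3  4  5  6  7  8  9 10 11 12 13 14
a[i]:  10 13  4 12  8 14  8 15 14 16 16 10 18 12
dp:     1  2  1  2  2  3  2  4  3  5  5  3  6  4
Maximum dp value is 6.

6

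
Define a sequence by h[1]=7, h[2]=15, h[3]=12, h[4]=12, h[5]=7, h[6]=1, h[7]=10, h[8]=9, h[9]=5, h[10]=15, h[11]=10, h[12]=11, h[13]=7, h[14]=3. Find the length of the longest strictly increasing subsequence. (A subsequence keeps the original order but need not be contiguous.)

Track the smallest tail for each achievable length (strict):
7 → extends → [7]
15 → extends → [7, 15]
12 → replaces 15 → [7, 12]
12 → already a tail → [7, 12]
7 → already a tail → [7, 12]
1 → replaces 7 → [1, 12]
10 → replaces 12 → [1, 10]
9 → replaces 10 → [1, 9]
5 → replaces 9 → [1, 5]
15 → extends → [1, 5, 15]
10 → replaces 15 → [1, 5, 10]
11 → extends → [1, 5, 10, 11]
7 → replaces 10 → [1, 5, 7, 11]
3 → replaces 5 → [1, 3, 7, 11]
Four tails, so the longest strictly increasing subsequence has length 4 (e.g. 7, 9, 10, 11).

4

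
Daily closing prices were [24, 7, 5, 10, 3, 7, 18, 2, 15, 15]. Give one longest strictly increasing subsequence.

7, 10, 18

Patience tails give the LIS length; then backtrack through the dp parents:
24 → extends → [24]
7 → replaces 24 → [7]
5 → replaces 7 → [5]
10 → extends → [5, 10]
3 → replaces 5 → [3, 10]
7 → replaces 10 → [3, 7]
18 → extends → [3, 7, 18]
2 → replaces 3 → [2, 7, 18]
15 → replaces 18 → [2, 7, 15]
15 → already a tail → [2, 7, 15]
Length 3; one witness is 7, 10, 18.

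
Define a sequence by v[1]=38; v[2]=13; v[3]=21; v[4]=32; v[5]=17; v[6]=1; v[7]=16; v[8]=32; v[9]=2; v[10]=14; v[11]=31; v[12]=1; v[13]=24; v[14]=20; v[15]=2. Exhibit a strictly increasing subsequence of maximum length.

Patience tails give the LIS length; then backtrack through the dp parents:
38 → extends → [38]
13 → replaces 38 → [13]
21 → extends → [13, 21]
32 → extends → [13, 21, 32]
17 → replaces 21 → [13, 17, 32]
1 → replaces 13 → [1, 17, 32]
16 → replaces 17 → [1, 16, 32]
32 → already a tail → [1, 16, 32]
2 → replaces 16 → [1, 2, 32]
14 → replaces 32 → [1, 2, 14]
31 → extends → [1, 2, 14, 31]
1 → already a tail → [1, 2, 14, 31]
24 → replaces 31 → [1, 2, 14, 24]
20 → replaces 24 → [1, 2, 14, 20]
2 → already a tail → [1, 2, 14, 20]
Length 4; one witness is 1, 2, 14, 31.

1, 2, 14, 31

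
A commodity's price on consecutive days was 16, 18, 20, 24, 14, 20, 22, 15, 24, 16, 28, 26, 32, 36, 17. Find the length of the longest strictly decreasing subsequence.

3

Let dp[i] be the longest strictly decreasing subsequence ending at i:
i:      1  2  3  4  5  6  7  8  9 10 11 12 13 14 15
a[i]:  16 18 20 24 14 20 22 15 24 16 28 26 32 36 17
dp:     1  1  1  1  2  2  2  3  1  3  1  2  1  1  3
Maximum is 3.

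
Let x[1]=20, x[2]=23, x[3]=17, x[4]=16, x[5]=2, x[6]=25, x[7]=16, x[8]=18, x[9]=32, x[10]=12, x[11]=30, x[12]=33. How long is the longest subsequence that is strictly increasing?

Let dp[i] be the length of the longest such subsequence ending at index i:
i:      1  2  3  4  5  6  7  8  9 10 11 12
x[i]:  20 23 17 16  2 25 16 18 32 12 30 33
dp:     1  2  1  1  1  3  2  3  4  2  4  5
Maximum dp value is 5.

5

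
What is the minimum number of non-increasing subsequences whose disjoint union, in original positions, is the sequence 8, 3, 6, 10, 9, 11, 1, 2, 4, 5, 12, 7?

5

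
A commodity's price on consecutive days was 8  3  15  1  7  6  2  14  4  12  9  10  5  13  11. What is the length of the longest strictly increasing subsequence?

6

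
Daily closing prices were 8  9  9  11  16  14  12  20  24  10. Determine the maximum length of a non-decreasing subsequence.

7

Track the smallest tail for each achievable length (allowing ties):
8 → extends → [8]
9 → extends → [8, 9]
9 → extends → [8, 9, 9]
11 → extends → [8, 9, 9, 11]
16 → extends → [8, 9, 9, 11, 16]
14 → replaces 16 → [8, 9, 9, 11, 14]
12 → replaces 14 → [8, 9, 9, 11, 12]
20 → extends → [8, 9, 9, 11, 12, 20]
24 → extends → [8, 9, 9, 11, 12, 20, 24]
10 → replaces 11 → [8, 9, 9, 10, 12, 20, 24]
Seven tails, so the longest non-decreasing subsequence has length 7 (e.g. 8, 9, 9, 11, 16, 20, 24).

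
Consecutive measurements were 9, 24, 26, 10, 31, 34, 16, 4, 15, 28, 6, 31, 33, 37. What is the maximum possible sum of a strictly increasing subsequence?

Let S[i] be the best sum of a strictly increasing subsequence ending at i:
i:       1   2   3   4   5   6   7   8   9  10  11  12  13  14
a[i]:    9  24  26  10  31  34  16   4  15  28   6  31  33  37
S:       9  33  59  19  90 124  35   4  34  87  10 118 151 188
Maximum is 188 (e.g. 9 + 24 + 26 + 28 + 31 + 33 + 37).

188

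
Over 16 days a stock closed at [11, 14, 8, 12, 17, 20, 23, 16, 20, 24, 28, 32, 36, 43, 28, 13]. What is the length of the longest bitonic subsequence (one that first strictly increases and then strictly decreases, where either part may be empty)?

inc[i] = longest strictly increasing subsequence ending at i; dec[i] = longest strictly decreasing subsequence starting at i:
i:      1  2  3  4  5  6  7  8  9 10 11 12 13 14 15 16
a[i]:  11 14  8 12 17 20 23 16 20 24 28 32 36 43 28 13
inc:    1  2  1  2  3  4  5  3  4  6  7  8  9 10  7  3
dec:    2  2  1  1  3  3  3  2  2  2  2  3  3  3  2  1
Best peak at i=14 (value 43): inc=10, dec=3, length 10+3−1 = 12.

12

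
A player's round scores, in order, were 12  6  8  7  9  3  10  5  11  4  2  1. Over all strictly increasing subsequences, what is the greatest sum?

44

Let S[i] be the best sum of a strictly increasing subsequence ending at i:
i:      1  2  3  4  5  6  7  8  9 10 11 12
a[i]:  12  6  8  7  9  3 10  5 11  4  2  1
S:     12  6 14 13 23  3 33  8 44  7  2  1
Maximum is 44 (e.g. 6 + 8 + 9 + 10 + 11).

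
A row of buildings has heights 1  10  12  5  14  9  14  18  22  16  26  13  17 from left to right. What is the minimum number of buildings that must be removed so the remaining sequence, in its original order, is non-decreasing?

5

Fewest deletions = n − (longest non-decreasing subsequence).
Patience tails:
1 → extends → [1]
10 → extends → [1, 10]
12 → extends → [1, 10, 12]
5 → replaces 10 → [1, 5, 12]
14 → extends → [1, 5, 12, 14]
9 → replaces 12 → [1, 5, 9, 14]
14 → extends → [1, 5, 9, 14, 14]
18 → extends → [1, 5, 9, 14, 14, 18]
22 → extends → [1, 5, 9, 14, 14, 18, 22]
16 → replaces 18 → [1, 5, 9, 14, 14, 16, 22]
26 → extends → [1, 5, 9, 14, 14, 16, 22, 26]
13 → replaces 14 → [1, 5, 9, 13, 14, 16, 22, 26]
17 → replaces 22 → [1, 5, 9, 13, 14, 16, 17, 26]
Longest non-decreasing subsequence has length 8, so deletions = 13 − 8 = 5.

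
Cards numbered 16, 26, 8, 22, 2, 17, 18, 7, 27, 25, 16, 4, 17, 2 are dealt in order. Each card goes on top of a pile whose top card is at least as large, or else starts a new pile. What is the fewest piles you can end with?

Place each on the leftmost legal pile:
16 → new pile 1 (tops now [16])
26 → new pile 2 (tops now [16, 26])
8 → pile 1 (tops now [8, 26])
22 → pile 2 (tops now [8, 22])
2 → pile 1 (tops now [2, 22])
17 → pile 2 (tops now [2, 17])
18 → new pile 3 (tops now [2, 17, 18])
7 → pile 2 (tops now [2, 7, 18])
27 → new pile 4 (tops now [2, 7, 18, 27])
25 → pile 4 (tops now [2, 7, 18, 25])
16 → pile 3 (tops now [2, 7, 16, 25])
4 → pile 2 (tops now [2, 4, 16, 25])
17 → pile 4 (tops now [2, 4, 16, 17])
2 → pile 1 (tops now [2, 4, 16, 17])
Four piles.

4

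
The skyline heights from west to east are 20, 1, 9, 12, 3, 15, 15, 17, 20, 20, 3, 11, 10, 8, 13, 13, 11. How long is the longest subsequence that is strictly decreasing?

5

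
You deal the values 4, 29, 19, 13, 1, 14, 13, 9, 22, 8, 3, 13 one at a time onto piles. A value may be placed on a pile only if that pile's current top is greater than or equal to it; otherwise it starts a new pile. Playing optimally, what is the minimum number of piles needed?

4

The minimum number of non-increasing subsequences covering a sequence equals the length of its longest strictly increasing subsequence.
LIS length is 4 (e.g. 4, 13, 14, 22), so 4 piles are needed.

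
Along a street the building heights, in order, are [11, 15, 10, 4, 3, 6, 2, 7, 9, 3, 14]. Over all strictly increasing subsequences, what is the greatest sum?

40

Let S[i] be the best sum of a strictly increasing subsequence ending at i:
i:      1  2  3  4  5  6  7  8  9 10 11
a[i]:  11 15 10  4  3  6  2  7  9  3 14
S:     11 26 10  4  3 10  2 17 26  5 40
Maximum is 40 (e.g. 4 + 6 + 7 + 9 + 14).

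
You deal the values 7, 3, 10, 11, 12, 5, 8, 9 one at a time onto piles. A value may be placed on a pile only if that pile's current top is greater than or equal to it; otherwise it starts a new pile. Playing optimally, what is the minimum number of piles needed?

4

Place each on the leftmost legal pile:
7 → new pile 1 (tops now [7])
3 → pile 1 (tops now [3])
10 → new pile 2 (tops now [3, 10])
11 → new pile 3 (tops now [3, 10, 11])
12 → new pile 4 (tops now [3, 10, 11, 12])
5 → pile 2 (tops now [3, 5, 11, 12])
8 → pile 3 (tops now [3, 5, 8, 12])
9 → pile 4 (tops now [3, 5, 8, 9])
Four piles.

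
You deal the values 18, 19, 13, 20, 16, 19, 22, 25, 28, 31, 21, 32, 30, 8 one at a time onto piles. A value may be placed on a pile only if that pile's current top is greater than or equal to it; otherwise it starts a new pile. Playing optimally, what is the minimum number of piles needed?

8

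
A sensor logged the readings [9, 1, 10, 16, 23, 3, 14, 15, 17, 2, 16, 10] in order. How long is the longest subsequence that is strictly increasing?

5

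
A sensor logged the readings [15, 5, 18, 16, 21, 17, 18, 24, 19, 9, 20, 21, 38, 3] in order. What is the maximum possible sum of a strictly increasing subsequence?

164

Let S[i] be the best sum of a strictly increasing subsequence ending at i:
i:       1   2   3   4   5   6   7   8   9  10  11  12  13  14
a[i]:   15   5  18  16  21  17  18  24  19   9  20  21  38   3
S:      15   5  33  31  54  48  66  90  85  14 105 126 164   3
Maximum is 164 (e.g. 15 + 16 + 17 + 18 + 19 + 20 + 21 + 38).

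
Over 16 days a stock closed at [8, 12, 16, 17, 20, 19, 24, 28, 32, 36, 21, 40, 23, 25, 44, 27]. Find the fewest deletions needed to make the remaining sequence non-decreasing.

5

Fewest deletions = n − (longest non-decreasing subsequence).
i:      1  2  3  4  5  6  7  8  9 10 11 12 13 14 15 16
a[i]:   8 12 16 17 20 19 24 28 32 36 21 40 23 25 44 27
dp:     1  2  3  4  5  5  6  7  8  9  6 10  7  8 11  9
max dp = 11, so deletions = 16 − 11 = 5.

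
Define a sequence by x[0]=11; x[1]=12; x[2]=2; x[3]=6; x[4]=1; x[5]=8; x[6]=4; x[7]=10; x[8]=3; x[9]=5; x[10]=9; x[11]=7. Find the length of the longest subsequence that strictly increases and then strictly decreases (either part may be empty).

6

inc[i] = longest strictly increasing subsequence ending at i; dec[i] = longest strictly decreasing subsequence starting at i:
i:      0  1  2  3  4  5  6  7  8  9 10 11
x[i]:  11 12  2  6  1  8  4 10  3  5  9  7
inc:    1  2  1  2  1  3  2  4  2  3  4  4
dec:    4  4  2  3  1  3  2  3  1  1  2  1
Best peak at i=7 (value 10): inc=4, dec=3, length 4+3−1 = 6.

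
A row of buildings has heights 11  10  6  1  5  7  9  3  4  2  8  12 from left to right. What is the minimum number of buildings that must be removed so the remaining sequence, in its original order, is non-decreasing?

Fewest deletions = n − (longest non-decreasing subsequence).
Patience tails:
11 → extends → [11]
10 → replaces 11 → [10]
6 → replaces 10 → [6]
1 → replaces 6 → [1]
5 → extends → [1, 5]
7 → extends → [1, 5, 7]
9 → extends → [1, 5, 7, 9]
3 → replaces 5 → [1, 3, 7, 9]
4 → replaces 7 → [1, 3, 4, 9]
2 → replaces 3 → [1, 2, 4, 9]
8 → replaces 9 → [1, 2, 4, 8]
12 → extends → [1, 2, 4, 8, 12]
Longest non-decreasing subsequence has length 5, so deletions = 12 − 5 = 7.

7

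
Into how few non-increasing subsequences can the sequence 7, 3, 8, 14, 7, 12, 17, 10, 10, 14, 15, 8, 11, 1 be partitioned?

5

The minimum number of non-increasing subsequences covering a sequence equals the length of its longest strictly increasing subsequence.
LIS length is 5 (e.g. 7, 8, 12, 14, 15), so 5 piles are needed.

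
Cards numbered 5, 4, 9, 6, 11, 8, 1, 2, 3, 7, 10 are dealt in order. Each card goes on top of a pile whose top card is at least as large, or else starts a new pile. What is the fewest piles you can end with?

Place each on the leftmost legal pile:
5 → new pile 1 (tops now [5])
4 → pile 1 (tops now [4])
9 → new pile 2 (tops now [4, 9])
6 → pile 2 (tops now [4, 6])
11 → new pile 3 (tops now [4, 6, 11])
8 → pile 3 (tops now [4, 6, 8])
1 → pile 1 (tops now [1, 6, 8])
2 → pile 2 (tops now [1, 2, 8])
3 → pile 3 (tops now [1, 2, 3])
7 → new pile 4 (tops now [1, 2, 3, 7])
10 → new pile 5 (tops now [1, 2, 3, 7, 10])
Five piles.

5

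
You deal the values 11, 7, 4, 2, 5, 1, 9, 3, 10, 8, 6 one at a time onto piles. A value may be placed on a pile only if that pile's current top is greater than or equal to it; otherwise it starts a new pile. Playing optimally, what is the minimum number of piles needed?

4

Place each on the leftmost legal pile:
11 → new pile 1 (tops now [11])
7 → pile 1 (tops now [7])
4 → pile 1 (tops now [4])
2 → pile 1 (tops now [2])
5 → new pile 2 (tops now [2, 5])
1 → pile 1 (tops now [1, 5])
9 → new pile 3 (tops now [1, 5, 9])
3 → pile 2 (tops now [1, 3, 9])
10 → new pile 4 (tops now [1, 3, 9, 10])
8 → pile 3 (tops now [1, 3, 8, 10])
6 → pile 3 (tops now [1, 3, 6, 10])
Four piles.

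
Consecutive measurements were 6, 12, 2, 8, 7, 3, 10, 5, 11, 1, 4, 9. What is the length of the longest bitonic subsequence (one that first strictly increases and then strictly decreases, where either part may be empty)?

inc[i] = longest strictly increasing subsequence ending at i; dec[i] = longest strictly decreasing subsequence starting at i:
i:      1  2  3  4  5  6  7  8  9 10 11 12
a[i]:   6 12  2  8  7  3 10  5 11  1  4  9
inc:    1  2  1  2  2  2  3  3  4  1  3  4
dec:    3  5  2  4  3  2  3  2  2  1  1  1
Best peak at i=2 (value 12): inc=2, dec=5, length 2+5−1 = 6.

6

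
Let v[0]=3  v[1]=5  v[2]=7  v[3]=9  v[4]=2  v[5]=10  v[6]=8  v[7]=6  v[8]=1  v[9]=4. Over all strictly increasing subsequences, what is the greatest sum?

34

Let S[i] be the best sum of a strictly increasing subsequence ending at i:
i:      0  1  2  3  4  5  6  7  8  9
v[i]:   3  5  7  9  2 10  8  6  1  4
S:      3  8 15 24  2 34 23 14  1  7
Maximum is 34 (e.g. 3 + 5 + 7 + 9 + 10).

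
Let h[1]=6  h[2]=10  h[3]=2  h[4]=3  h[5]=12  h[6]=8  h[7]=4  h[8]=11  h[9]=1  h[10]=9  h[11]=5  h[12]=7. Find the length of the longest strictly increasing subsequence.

Let dp[i] be the length of the longest such subsequence ending at index i:
i:      1  2  3  4  5  6  7  8  9 10 11 12
h[i]:   6 10  2  3 12  8  4 11  1  9  5  7
dp:     1  2  1  2  3  3  3  4  1  4  4  5
Maximum dp value is 5.

5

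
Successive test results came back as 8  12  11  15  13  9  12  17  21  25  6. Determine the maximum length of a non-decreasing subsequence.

Let dp[i] be the length of the longest such subsequence ending at index i:
i:      1  2  3  4  5  6  7  8  9 10 11
a[i]:   8 12 11 15 13  9 12 17 21 25  6
dp:     1  2  2  3  3  2  3  4  5  6  1
Maximum dp value is 6.

6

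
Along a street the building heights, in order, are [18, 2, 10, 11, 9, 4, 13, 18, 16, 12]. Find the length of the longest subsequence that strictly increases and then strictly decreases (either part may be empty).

inc[i] = longest strictly increasing subsequence ending at i; dec[i] = longest strictly decreasing subsequence starting at i:
i:      1  2  3  4  5  6  7  8  9 10
a[i]:  18  2 10 11  9  4 13 18 16 12
inc:    1  1  2  3  2  2  4  5  5  4
dec:    4  1  3  3  2  1  2  3  2  1
Best peak at i=8 (value 18): inc=5, dec=3, length 5+3−1 = 7.

7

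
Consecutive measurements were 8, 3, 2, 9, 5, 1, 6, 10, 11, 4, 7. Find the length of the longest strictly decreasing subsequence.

Negate each value so 'decreasing' becomes 'increasing', then run patience tails on the negated sequence:
-8 → extends → [-8]
-3 → extends → [-8, -3]
-2 → extends → [-8, -3, -2]
-9 → replaces -8 → [-9, -3, -2]
-5 → replaces -3 → [-9, -5, -2]
-1 → extends → [-9, -5, -2, -1]
-6 → replaces -5 → [-9, -6, -2, -1]
-10 → replaces -9 → [-10, -6, -2, -1]
-11 → replaces -10 → [-11, -6, -2, -1]
-4 → replaces -2 → [-11, -6, -4, -1]
-7 → replaces -6 → [-11, -7, -4, -1]
Four tails, so the longest strictly decreasing subsequence of the original has length 4.

4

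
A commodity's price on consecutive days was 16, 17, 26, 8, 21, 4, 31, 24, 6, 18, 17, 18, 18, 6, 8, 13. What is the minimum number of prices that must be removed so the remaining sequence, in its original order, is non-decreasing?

Fewest deletions = n − (longest non-decreasing subsequence).
i:      1  2  3  4  5  6  7  8  9 10 11 12 13 14 15 16
a[i]:  16 17 26  8 21  4 31 24  6 18 17 18 18  6  8 13
dp:     1  2  3  1  3  1  4  4  2  3  3  4  5  3  4  5
max dp = 5, so deletions = 16 − 5 = 11.

11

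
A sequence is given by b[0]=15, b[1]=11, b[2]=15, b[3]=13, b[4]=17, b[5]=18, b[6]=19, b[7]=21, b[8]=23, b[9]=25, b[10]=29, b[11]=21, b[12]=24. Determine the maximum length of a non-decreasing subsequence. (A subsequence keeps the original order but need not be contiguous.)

9

Track the smallest tail for each achievable length (allowing ties):
15 → extends → [15]
11 → replaces 15 → [11]
15 → extends → [11, 15]
13 → replaces 15 → [11, 13]
17 → extends → [11, 13, 17]
18 → extends → [11, 13, 17, 18]
19 → extends → [11, 13, 17, 18, 19]
21 → extends → [11, 13, 17, 18, 19, 21]
23 → extends → [11, 13, 17, 18, 19, 21, 23]
25 → extends → [11, 13, 17, 18, 19, 21, 23, 25]
29 → extends → [11, 13, 17, 18, 19, 21, 23, 25, 29]
21 → replaces 23 → [11, 13, 17, 18, 19, 21, 21, 25, 29]
24 → replaces 25 → [11, 13, 17, 18, 19, 21, 21, 24, 29]
Nine tails, so the longest non-decreasing subsequence has length 9 (e.g. 15, 15, 17, 18, 19, 21, 23, 25, 29).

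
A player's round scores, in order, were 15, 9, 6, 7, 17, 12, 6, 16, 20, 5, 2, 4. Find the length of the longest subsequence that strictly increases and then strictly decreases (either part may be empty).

7

inc[i] = longest strictly increasing subsequence ending at i; dec[i] = longest strictly decreasing subsequence starting at i:
i:      1  2  3  4  5  6  7  8  9 10 11 12
a[i]:  15  9  6  7 17 12  6 16 20  5  2  4
inc:    1  1  1  2  3  3  1  4  5  1  1  2
dec:    6  5  3  4  5  4  3  3  3  2  1  1
Best peak at i=5 (value 17): inc=3, dec=5, length 3+5−1 = 7.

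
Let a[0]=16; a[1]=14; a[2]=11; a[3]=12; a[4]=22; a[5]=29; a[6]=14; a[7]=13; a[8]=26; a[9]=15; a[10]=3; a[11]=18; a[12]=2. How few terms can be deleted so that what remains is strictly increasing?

8

Fewest deletions = n − (longest strictly increasing subsequence).
Patience tails:
16 → extends → [16]
14 → replaces 16 → [14]
11 → replaces 14 → [11]
12 → extends → [11, 12]
22 → extends → [11, 12, 22]
29 → extends → [11, 12, 22, 29]
14 → replaces 22 → [11, 12, 14, 29]
13 → replaces 14 → [11, 12, 13, 29]
26 → replaces 29 → [11, 12, 13, 26]
15 → replaces 26 → [11, 12, 13, 15]
3 → replaces 11 → [3, 12, 13, 15]
18 → extends → [3, 12, 13, 15, 18]
2 → replaces 3 → [2, 12, 13, 15, 18]
Longest strictly increasing subsequence has length 5, so deletions = 13 − 5 = 8.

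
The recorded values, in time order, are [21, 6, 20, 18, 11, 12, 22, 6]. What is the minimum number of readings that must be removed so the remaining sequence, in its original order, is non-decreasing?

4

Fewest deletions = n − (longest non-decreasing subsequence).
Patience tails:
21 → extends → [21]
6 → replaces 21 → [6]
20 → extends → [6, 20]
18 → replaces 20 → [6, 18]
11 → replaces 18 → [6, 11]
12 → extends → [6, 11, 12]
22 → extends → [6, 11, 12, 22]
6 → replaces 11 → [6, 6, 12, 22]
Longest non-decreasing subsequence has length 4, so deletions = 8 − 4 = 4.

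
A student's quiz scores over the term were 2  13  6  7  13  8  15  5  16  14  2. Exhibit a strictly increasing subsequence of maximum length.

Patience tails give the LIS length; then backtrack through the dp parents:
2 → extends → [2]
13 → extends → [2, 13]
6 → replaces 13 → [2, 6]
7 → extends → [2, 6, 7]
13 → extends → [2, 6, 7, 13]
8 → replaces 13 → [2, 6, 7, 8]
15 → extends → [2, 6, 7, 8, 15]
5 → replaces 6 → [2, 5, 7, 8, 15]
16 → extends → [2, 5, 7, 8, 15, 16]
14 → replaces 15 → [2, 5, 7, 8, 14, 16]
2 → already a tail → [2, 5, 7, 8, 14, 16]
Length 6; one witness is 2, 6, 7, 13, 15, 16.

2, 6, 7, 13, 15, 16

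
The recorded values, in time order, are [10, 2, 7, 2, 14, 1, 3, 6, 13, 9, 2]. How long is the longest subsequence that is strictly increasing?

Track the smallest tail for each achievable length (strict):
10 → extends → [10]
2 → replaces 10 → [2]
7 → extends → [2, 7]
2 → already a tail → [2, 7]
14 → extends → [2, 7, 14]
1 → replaces 2 → [1, 7, 14]
3 → replaces 7 → [1, 3, 14]
6 → replaces 14 → [1, 3, 6]
13 → extends → [1, 3, 6, 13]
9 → replaces 13 → [1, 3, 6, 9]
2 → replaces 3 → [1, 2, 6, 9]
Four tails, so the longest strictly increasing subsequence has length 4 (e.g. 2, 3, 6, 13).

4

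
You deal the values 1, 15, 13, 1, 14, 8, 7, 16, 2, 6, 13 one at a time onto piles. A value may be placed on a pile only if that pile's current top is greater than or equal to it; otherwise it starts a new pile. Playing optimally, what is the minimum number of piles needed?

4

Place each on the leftmost legal pile:
1 → new pile 1 (tops now [1])
15 → new pile 2 (tops now [1, 15])
13 → pile 2 (tops now [1, 13])
1 → pile 1 (tops now [1, 13])
14 → new pile 3 (tops now [1, 13, 14])
8 → pile 2 (tops now [1, 8, 14])
7 → pile 2 (tops now [1, 7, 14])
16 → new pile 4 (tops now [1, 7, 14, 16])
2 → pile 2 (tops now [1, 2, 14, 16])
6 → pile 3 (tops now [1, 2, 6, 16])
13 → pile 4 (tops now [1, 2, 6, 13])
Four piles.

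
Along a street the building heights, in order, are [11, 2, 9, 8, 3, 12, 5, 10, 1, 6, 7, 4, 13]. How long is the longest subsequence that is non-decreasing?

Track the smallest tail for each achievable length (allowing ties):
11 → extends → [11]
2 → replaces 11 → [2]
9 → extends → [2, 9]
8 → replaces 9 → [2, 8]
3 → replaces 8 → [2, 3]
12 → extends → [2, 3, 12]
5 → replaces 12 → [2, 3, 5]
10 → extends → [2, 3, 5, 10]
1 → replaces 2 → [1, 3, 5, 10]
6 → replaces 10 → [1, 3, 5, 6]
7 → extends → [1, 3, 5, 6, 7]
4 → replaces 5 → [1, 3, 4, 6, 7]
13 → extends → [1, 3, 4, 6, 7, 13]
Six tails, so the longest non-decreasing subsequence has length 6 (e.g. 2, 3, 5, 6, 7, 13).

6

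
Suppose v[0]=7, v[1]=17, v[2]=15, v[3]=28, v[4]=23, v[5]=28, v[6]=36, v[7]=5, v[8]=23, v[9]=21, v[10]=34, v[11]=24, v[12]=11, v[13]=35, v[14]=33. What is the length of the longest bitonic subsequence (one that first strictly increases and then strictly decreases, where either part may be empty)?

inc[i] = longest strictly increasing subsequence ending at i; dec[i] = longest strictly decreasing subsequence starting at i:
i:      0  1  2  3  4  5  6  7  8  9 10 11 12 13 14
v[i]:   7 17 15 28 23 28 36  5 23 21 34 24 11 35 33
inc:    1  2  2  3  3  4  5  1  3  3  5  4  2  6  5
dec:    2  3  2  4  3  4  4  1  3  2  3  2  1  2  1
Best peak at i=6 (value 36): inc=5, dec=4, length 5+4−1 = 8.

8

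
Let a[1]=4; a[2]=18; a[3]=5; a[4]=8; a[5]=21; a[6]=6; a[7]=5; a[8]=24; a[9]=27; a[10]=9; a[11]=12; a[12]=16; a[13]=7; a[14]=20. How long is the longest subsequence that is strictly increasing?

7

Track the smallest tail for each achievable length (strict):
4 → extends → [4]
18 → extends → [4, 18]
5 → replaces 18 → [4, 5]
8 → extends → [4, 5, 8]
21 → extends → [4, 5, 8, 21]
6 → replaces 8 → [4, 5, 6, 21]
5 → already a tail → [4, 5, 6, 21]
24 → extends → [4, 5, 6, 21, 24]
27 → extends → [4, 5, 6, 21, 24, 27]
9 → replaces 21 → [4, 5, 6, 9, 24, 27]
12 → replaces 24 → [4, 5, 6, 9, 12, 27]
16 → replaces 27 → [4, 5, 6, 9, 12, 16]
7 → replaces 9 → [4, 5, 6, 7, 12, 16]
20 → extends → [4, 5, 6, 7, 12, 16, 20]
Seven tails, so the longest strictly increasing subsequence has length 7 (e.g. 4, 5, 8, 9, 12, 16, 20).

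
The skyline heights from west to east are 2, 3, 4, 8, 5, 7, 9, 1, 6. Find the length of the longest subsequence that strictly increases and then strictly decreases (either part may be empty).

inc[i] = longest strictly increasing subsequence ending at i; dec[i] = longest strictly decreasing subsequence starting at i:
i:     1 2 3 4 5 6 7 8 9
a[i]:  2 3 4 8 5 7 9 1 6
inc:   1 2 3 4 4 5 6 1 5
dec:   2 2 2 3 2 2 2 1 1
Best peak at i=7 (value 9): inc=6, dec=2, length 6+2−1 = 7.

7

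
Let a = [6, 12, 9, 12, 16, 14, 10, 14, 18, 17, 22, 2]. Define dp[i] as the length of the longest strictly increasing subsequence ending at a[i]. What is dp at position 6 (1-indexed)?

dp[i] = 1 + max{dp[j] : j<i, a[j]<a[i]} (or 1 if no such j):
i:      1  2  3  4  5  6  7  8  9 10 11 12
a[i]:   6 12  9 12 16 14 10 14 18 17 22  2
dp:     1  2  2  3  4  4  3  4  5  5  6  1
At index 6 the value is 4.

4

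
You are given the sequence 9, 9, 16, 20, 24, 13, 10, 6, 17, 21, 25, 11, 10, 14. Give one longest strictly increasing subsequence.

9, 16, 20, 24, 25

Patience tails give the LIS length; then backtrack through the dp parents:
9 → extends → [9]
9 → already a tail → [9]
16 → extends → [9, 16]
20 → extends → [9, 16, 20]
24 → extends → [9, 16, 20, 24]
13 → replaces 16 → [9, 13, 20, 24]
10 → replaces 13 → [9, 10, 20, 24]
6 → replaces 9 → [6, 10, 20, 24]
17 → replaces 20 → [6, 10, 17, 24]
21 → replaces 24 → [6, 10, 17, 21]
25 → extends → [6, 10, 17, 21, 25]
11 → replaces 17 → [6, 10, 11, 21, 25]
10 → already a tail → [6, 10, 11, 21, 25]
14 → replaces 21 → [6, 10, 11, 14, 25]
Length 5; one witness is 9, 16, 20, 24, 25.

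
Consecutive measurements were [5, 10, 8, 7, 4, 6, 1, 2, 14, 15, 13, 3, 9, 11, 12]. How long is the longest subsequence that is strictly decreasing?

Let dp[i] be the longest strictly decreasing subsequence ending at i:
i:      1  2  3  4  5  6  7  8  9 10 11 12 13 14 15
a[i]:   5 10  8  7  4  6  1  2 14 15 13  3  9 11 12
dp:     1  1  2  3  4  4  5  5  1  1  2  5  3  3  3
Maximum is 5.

5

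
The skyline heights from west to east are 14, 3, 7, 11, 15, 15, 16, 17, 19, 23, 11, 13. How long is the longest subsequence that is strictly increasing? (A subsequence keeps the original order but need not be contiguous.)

8

Let dp[i] be the length of the longest such subsequence ending at index i:
i:      1  2  3  4  5  6  7  8  9 10 11 12
a[i]:  14  3  7 11 15 15 16 17 19 23 11 13
dp:     1  1  2  3  4  4  5  6  7  8  3  4
Maximum dp value is 8.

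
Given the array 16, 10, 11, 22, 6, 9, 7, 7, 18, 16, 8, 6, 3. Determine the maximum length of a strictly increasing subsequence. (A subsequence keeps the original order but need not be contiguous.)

3

Track the smallest tail for each achievable length (strict):
16 → extends → [16]
10 → replaces 16 → [10]
11 → extends → [10, 11]
22 → extends → [10, 11, 22]
6 → replaces 10 → [6, 11, 22]
9 → replaces 11 → [6, 9, 22]
7 → replaces 9 → [6, 7, 22]
7 → already a tail → [6, 7, 22]
18 → replaces 22 → [6, 7, 18]
16 → replaces 18 → [6, 7, 16]
8 → replaces 16 → [6, 7, 8]
6 → already a tail → [6, 7, 8]
3 → replaces 6 → [3, 7, 8]
Three tails, so the longest strictly increasing subsequence has length 3 (e.g. 10, 11, 22).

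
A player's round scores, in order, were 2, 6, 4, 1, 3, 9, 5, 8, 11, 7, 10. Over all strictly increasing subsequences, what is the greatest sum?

30

Let S[i] be the best sum of a strictly increasing subsequence ending at i:
i:      1  2  3  4  5  6  7  8  9 10 11
a[i]:   2  6  4  1  3  9  5  8 11  7 10
S:      2  8  6  1  5 17 11 19 30 18 29
Maximum is 30 (e.g. 2 + 4 + 5 + 8 + 11).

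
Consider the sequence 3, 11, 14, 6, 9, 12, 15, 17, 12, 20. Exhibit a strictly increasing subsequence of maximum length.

3, 6, 9, 12, 15, 17, 20

Patience tails give the LIS length; then backtrack through the dp parents:
3 → extends → [3]
11 → extends → [3, 11]
14 → extends → [3, 11, 14]
6 → replaces 11 → [3, 6, 14]
9 → replaces 14 → [3, 6, 9]
12 → extends → [3, 6, 9, 12]
15 → extends → [3, 6, 9, 12, 15]
17 → extends → [3, 6, 9, 12, 15, 17]
12 → already a tail → [3, 6, 9, 12, 15, 17]
20 → extends → [3, 6, 9, 12, 15, 17, 20]
Length 7; one witness is 3, 6, 9, 12, 15, 17, 20.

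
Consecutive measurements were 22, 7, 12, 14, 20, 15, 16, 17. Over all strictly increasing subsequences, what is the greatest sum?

81

Let S[i] be the best sum of a strictly increasing subsequence ending at i:
i:      1  2  3  4  5  6  7  8
a[i]:  22  7 12 14 20 15 16 17
S:     22  7 19 33 53 48 64 81
Maximum is 81 (e.g. 7 + 12 + 14 + 15 + 16 + 17).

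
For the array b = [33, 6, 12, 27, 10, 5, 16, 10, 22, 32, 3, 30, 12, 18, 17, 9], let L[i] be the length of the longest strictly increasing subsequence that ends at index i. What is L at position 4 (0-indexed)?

dp[i] = 1 + max{dp[j] : j<i, b[j]<b[i]} (or 1 if no such j):
i:      0  1  2  3  4  5  6  7  8  9 10 11 12 13 14 15
b[i]:  33  6 12 27 10  5 16 10 22 32  3 30 12 18 17  9
dp:     1  1  2  3  2  1  3  2  4  5  1  5  3  4  4  2
At index 4 the value is 2.

2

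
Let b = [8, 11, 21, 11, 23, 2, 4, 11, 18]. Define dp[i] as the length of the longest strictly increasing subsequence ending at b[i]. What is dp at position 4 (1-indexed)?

2

dp[i] = 1 + max{dp[j] : j<i, b[j]<b[i]} (or 1 if no such j):
i:      1  2  3  4  5  6  7  8  9
b[i]:   8 11 21 11 23  2  4 11 18
dp:     1  2  3  2  4  1  2  3  4
At index 4 the value is 2.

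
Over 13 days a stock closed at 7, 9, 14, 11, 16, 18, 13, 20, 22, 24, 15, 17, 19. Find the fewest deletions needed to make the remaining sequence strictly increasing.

Fewest deletions = n − (longest strictly increasing subsequence).
Patience tails:
7 → extends → [7]
9 → extends → [7, 9]
14 → extends → [7, 9, 14]
11 → replaces 14 → [7, 9, 11]
16 → extends → [7, 9, 11, 16]
18 → extends → [7, 9, 11, 16, 18]
13 → replaces 16 → [7, 9, 11, 13, 18]
20 → extends → [7, 9, 11, 13, 18, 20]
22 → extends → [7, 9, 11, 13, 18, 20, 22]
24 → extends → [7, 9, 11, 13, 18, 20, 22, 24]
15 → replaces 18 → [7, 9, 11, 13, 15, 20, 22, 24]
17 → replaces 20 → [7, 9, 11, 13, 15, 17, 22, 24]
19 → replaces 22 → [7, 9, 11, 13, 15, 17, 19, 24]
Longest strictly increasing subsequence has length 8, so deletions = 13 − 8 = 5.

5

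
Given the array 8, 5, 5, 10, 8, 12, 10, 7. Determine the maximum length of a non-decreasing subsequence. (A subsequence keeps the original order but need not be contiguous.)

4

Track the smallest tail for each achievable length (allowing ties):
8 → extends → [8]
5 → replaces 8 → [5]
5 → extends → [5, 5]
10 → extends → [5, 5, 10]
8 → replaces 10 → [5, 5, 8]
12 → extends → [5, 5, 8, 12]
10 → replaces 12 → [5, 5, 8, 10]
7 → replaces 8 → [5, 5, 7, 10]
Four tails, so the longest non-decreasing subsequence has length 4 (e.g. 5, 5, 10, 12).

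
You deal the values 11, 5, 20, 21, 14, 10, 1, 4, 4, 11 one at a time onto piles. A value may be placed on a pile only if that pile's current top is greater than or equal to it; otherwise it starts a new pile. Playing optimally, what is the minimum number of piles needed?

3

The minimum number of non-increasing subsequences covering a sequence equals the length of its longest strictly increasing subsequence.
LIS length is 3 (e.g. 11, 20, 21), so 3 piles are needed.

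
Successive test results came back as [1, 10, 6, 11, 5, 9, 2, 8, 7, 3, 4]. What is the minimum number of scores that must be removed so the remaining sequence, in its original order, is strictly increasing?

Fewest deletions = n − (longest strictly increasing subsequence).
Patience tails:
1 → extends → [1]
10 → extends → [1, 10]
6 → replaces 10 → [1, 6]
11 → extends → [1, 6, 11]
5 → replaces 6 → [1, 5, 11]
9 → replaces 11 → [1, 5, 9]
2 → replaces 5 → [1, 2, 9]
8 → replaces 9 → [1, 2, 8]
7 → replaces 8 → [1, 2, 7]
3 → replaces 7 → [1, 2, 3]
4 → extends → [1, 2, 3, 4]
Longest strictly increasing subsequence has length 4, so deletions = 11 − 4 = 7.

7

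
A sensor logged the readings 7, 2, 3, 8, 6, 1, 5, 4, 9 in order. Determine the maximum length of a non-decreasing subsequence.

Let dp[i] be the length of the longest such subsequence ending at index i:
i:     1 2 3 4 5 6 7 8 9
a[i]:  7 2 3 8 6 1 5 4 9
dp:    1 1 2 3 3 1 3 3 4
Maximum dp value is 4.

4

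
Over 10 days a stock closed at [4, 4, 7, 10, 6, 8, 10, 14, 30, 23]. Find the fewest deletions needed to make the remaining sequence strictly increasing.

Fewest deletions = n − (longest strictly increasing subsequence).
i:      1  2  3  4  5  6  7  8  9 10
a[i]:   4  4  7 10  6  8 10 14 30 23
dp:     1  1  2  3  2  3  4  5  6  6
max dp = 6, so deletions = 10 − 6 = 4.

4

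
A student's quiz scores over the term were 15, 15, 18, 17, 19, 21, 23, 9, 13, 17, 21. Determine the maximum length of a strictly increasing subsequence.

Let dp[i] be the length of the longest such subsequence ending at index i:
i:      1  2  3  4  5  6  7  8  9 10 11
a[i]:  15 15 18 17 19 21 23  9 13 17 21
dp:     1  1  2  2  3  4  5  1  2  3  4
Maximum dp value is 5.

5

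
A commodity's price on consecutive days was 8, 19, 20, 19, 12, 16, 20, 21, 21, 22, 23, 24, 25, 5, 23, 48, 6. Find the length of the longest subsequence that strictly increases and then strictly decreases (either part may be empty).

inc[i] = longest strictly increasing subsequence ending at i; dec[i] = longest strictly decreasing subsequence starting at i:
i:      1  2  3  4  5  6  7  8  9 10 11 12 13 14 15 16 17
a[i]:   8 19 20 19 12 16 20 21 21 22 23 24 25  5 23 48  6
inc:    1  2  3  2  2  3  4  5  5  6  7  8  9  1  7 10  2
dec:    2  3  4  3  2  2  2  2  2  2  2  3  3  1  2  2  1
Best peak at i=13 (value 25): inc=9, dec=3, length 9+3−1 = 11.

11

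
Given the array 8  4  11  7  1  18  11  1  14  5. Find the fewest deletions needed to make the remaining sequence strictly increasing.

6

Fewest deletions = n − (longest strictly increasing subsequence).
i:      1  2  3  4  5  6  7  8  9 10
a[i]:   8  4 11  7  1 18 11  1 14  5
dp:     1  1  2  2  1  3  3  1  4  2
max dp = 4, so deletions = 10 − 4 = 6.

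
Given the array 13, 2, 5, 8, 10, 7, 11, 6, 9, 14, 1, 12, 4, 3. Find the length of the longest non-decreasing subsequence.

Let dp[i] be the length of the longest such subsequence ending at index i:
i:      1  2  3  4  5  6  7  8  9 10 11 12 13 14
a[i]:  13  2  5  8 10  7 11  6  9 14  1 12  4  3
dp:     1  1  2  3  4  3  5  3  4  6  1  6  2  2
Maximum dp value is 6.

6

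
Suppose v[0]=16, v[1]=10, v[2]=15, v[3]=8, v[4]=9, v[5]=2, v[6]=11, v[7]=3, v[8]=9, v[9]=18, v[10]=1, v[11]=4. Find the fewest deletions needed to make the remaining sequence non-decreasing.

8

Fewest deletions = n − (longest non-decreasing subsequence).
i:      0  1  2  3  4  5  6  7  8  9 10 11
v[i]:  16 10 15  8  9  2 11  3  9 18  1  4
dp:     1  1  2  1  2  1  3  2  3  4  1  3
max dp = 4, so deletions = 12 − 4 = 8.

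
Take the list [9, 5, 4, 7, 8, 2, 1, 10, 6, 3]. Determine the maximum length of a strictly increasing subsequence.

Track the smallest tail for each achievable length (strict):
9 → extends → [9]
5 → replaces 9 → [5]
4 → replaces 5 → [4]
7 → extends → [4, 7]
8 → extends → [4, 7, 8]
2 → replaces 4 → [2, 7, 8]
1 → replaces 2 → [1, 7, 8]
10 → extends → [1, 7, 8, 10]
6 → replaces 7 → [1, 6, 8, 10]
3 → replaces 6 → [1, 3, 8, 10]
Four tails, so the longest strictly increasing subsequence has length 4 (e.g. 5, 7, 8, 10).

4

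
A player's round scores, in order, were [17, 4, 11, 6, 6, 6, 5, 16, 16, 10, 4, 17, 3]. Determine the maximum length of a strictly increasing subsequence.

Track the smallest tail for each achievable length (strict):
17 → extends → [17]
4 → replaces 17 → [4]
11 → extends → [4, 11]
6 → replaces 11 → [4, 6]
6 → already a tail → [4, 6]
6 → already a tail → [4, 6]
5 → replaces 6 → [4, 5]
16 → extends → [4, 5, 16]
16 → already a tail → [4, 5, 16]
10 → replaces 16 → [4, 5, 10]
4 → already a tail → [4, 5, 10]
17 → extends → [4, 5, 10, 17]
3 → replaces 4 → [3, 5, 10, 17]
Four tails, so the longest strictly increasing subsequence has length 4 (e.g. 4, 11, 16, 17).

4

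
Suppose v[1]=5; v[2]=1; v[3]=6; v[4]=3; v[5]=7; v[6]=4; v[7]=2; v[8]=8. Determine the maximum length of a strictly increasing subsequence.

Track the smallest tail for each achievable length (strict):
5 → extends → [5]
1 → replaces 5 → [1]
6 → extends → [1, 6]
3 → replaces 6 → [1, 3]
7 → extends → [1, 3, 7]
4 → replaces 7 → [1, 3, 4]
2 → replaces 3 → [1, 2, 4]
8 → extends → [1, 2, 4, 8]
Four tails, so the longest strictly increasing subsequence has length 4 (e.g. 5, 6, 7, 8).

4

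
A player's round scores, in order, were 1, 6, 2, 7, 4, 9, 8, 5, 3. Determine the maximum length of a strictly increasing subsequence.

Track the smallest tail for each achievable length (strict):
1 → extends → [1]
6 → extends → [1, 6]
2 → replaces 6 → [1, 2]
7 → extends → [1, 2, 7]
4 → replaces 7 → [1, 2, 4]
9 → extends → [1, 2, 4, 9]
8 → replaces 9 → [1, 2, 4, 8]
5 → replaces 8 → [1, 2, 4, 5]
3 → replaces 4 → [1, 2, 3, 5]
Four tails, so the longest strictly increasing subsequence has length 4 (e.g. 1, 6, 7, 9).

4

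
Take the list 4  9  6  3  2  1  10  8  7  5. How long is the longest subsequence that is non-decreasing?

3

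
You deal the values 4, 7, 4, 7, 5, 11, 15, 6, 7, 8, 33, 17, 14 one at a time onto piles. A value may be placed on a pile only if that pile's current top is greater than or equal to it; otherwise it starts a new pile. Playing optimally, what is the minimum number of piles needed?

6

The minimum number of non-increasing subsequences covering a sequence equals the length of its longest strictly increasing subsequence.
LIS length is 6 (e.g. 4, 5, 6, 7, 8, 33), so 6 piles are needed.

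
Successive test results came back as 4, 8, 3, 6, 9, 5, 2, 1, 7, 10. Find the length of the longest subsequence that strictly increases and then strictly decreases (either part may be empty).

6

inc[i] = longest strictly increasing subsequence ending at i; dec[i] = longest strictly decreasing subsequence starting at i:
i:      1  2  3  4  5  6  7  8  9 10
a[i]:   4  8  3  6  9  5  2  1  7 10
inc:    1  2  1  2  3  2  1  1  3  4
dec:    4  5  3  4  4  3  2  1  1  1
Best peak at i=2 (value 8): inc=2, dec=5, length 2+5−1 = 6.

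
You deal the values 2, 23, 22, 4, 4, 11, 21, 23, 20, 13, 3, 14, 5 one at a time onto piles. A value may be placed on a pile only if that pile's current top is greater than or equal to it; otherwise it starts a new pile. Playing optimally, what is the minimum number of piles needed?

The minimum number of non-increasing subsequences covering a sequence equals the length of its longest strictly increasing subsequence.
LIS length is 5 (e.g. 2, 4, 11, 21, 23), so 5 piles are needed.

5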